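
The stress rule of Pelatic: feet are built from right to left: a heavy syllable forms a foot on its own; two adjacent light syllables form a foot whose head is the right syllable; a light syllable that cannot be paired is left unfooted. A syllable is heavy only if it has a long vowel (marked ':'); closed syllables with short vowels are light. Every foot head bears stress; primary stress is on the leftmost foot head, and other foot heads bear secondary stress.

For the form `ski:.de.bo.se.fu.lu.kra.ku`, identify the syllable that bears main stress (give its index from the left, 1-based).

Weights: 1 ski: H, 2 de L, 3 bo L, 4 se L, 5 fu L, 6 lu L, 7 kra L, 8 ku L.
Parse right to left (heavy = foot alone; LL = one foot; stranded L unfooted): (ˈski:) de (bo.ˈse) (fu.ˈlu) (kra.ˈku).
Foot heads: 1, 4, 6, 8.
Primary stress on the leftmost head = syllable 1.
Primary stress: syllable 1 → ˈski:.de.bo.se.fu.lu.kra.ku.

1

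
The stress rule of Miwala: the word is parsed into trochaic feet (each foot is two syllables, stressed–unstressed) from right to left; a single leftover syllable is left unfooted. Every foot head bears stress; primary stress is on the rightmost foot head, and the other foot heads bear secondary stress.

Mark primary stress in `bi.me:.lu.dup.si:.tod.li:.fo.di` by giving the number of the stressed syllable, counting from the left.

8

Parse right to left into trochaic (ˈσσ) feet: bi (ˈme:.lu) (ˈdup.si:) (ˈtod.li:) (ˈfo.di). Syllable 1 is left unfooted.
Foot heads (stressed positions): 2, 4, 6, 8.
End Rule Rightmost: primary stress on the rightmost head = syllable 8.
Primary stress: syllable 8 → bi.me:.lu.dup.si:.tod.li:.ˈfo.di.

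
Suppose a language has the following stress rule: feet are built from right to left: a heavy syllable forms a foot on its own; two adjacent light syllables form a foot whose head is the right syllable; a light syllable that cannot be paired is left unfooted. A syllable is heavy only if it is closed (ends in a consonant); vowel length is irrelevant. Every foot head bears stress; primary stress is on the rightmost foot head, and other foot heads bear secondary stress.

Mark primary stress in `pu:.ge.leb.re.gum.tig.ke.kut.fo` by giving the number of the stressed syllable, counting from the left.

Weights: 1 pu: L, 2 ge L, 3 leb H, 4 re L, 5 gum H, 6 tig H, 7 ke L, 8 kut H, 9 fo L.
Parse right to left (heavy = foot alone; LL = one foot; stranded L unfooted): (pu:.ˈge) (ˈleb) re (ˈgum) (ˈtig) ke (ˈkut) fo.
Foot heads: 2, 3, 5, 6, 8.
Primary stress on the rightmost head = syllable 8.
Primary stress: syllable 8 → pu:.ge.leb.re.gum.tig.ke.ˈkut.fo.

8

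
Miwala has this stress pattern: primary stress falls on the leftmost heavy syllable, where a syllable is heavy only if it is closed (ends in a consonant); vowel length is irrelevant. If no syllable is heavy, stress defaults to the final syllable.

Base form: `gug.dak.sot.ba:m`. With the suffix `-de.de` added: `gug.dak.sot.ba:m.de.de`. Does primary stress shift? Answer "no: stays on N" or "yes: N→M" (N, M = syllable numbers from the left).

no: stays on 1

Base `gug.dak.sot.ba:m` (4 syllables):
  Weights: 1 gug H, 2 dak H, 3 sot H, 4 ba:m H.
  Heavy syllables in the domain: 1, 2, 3, 4. The leftmost is syllable 1 (gug).
  → primary stress on syllable 1.
Suffixed `gug.dak.sot.ba:m.de.de` (6 syllables):
  Weights: 1 gug H, 2 dak H, 3 sot H, 4 ba:m H, 5 de L, 6 de L.
  Heavy syllables in the domain: 1, 2, 3, 4. The leftmost is syllable 1 (gug).
  → primary stress on syllable 1.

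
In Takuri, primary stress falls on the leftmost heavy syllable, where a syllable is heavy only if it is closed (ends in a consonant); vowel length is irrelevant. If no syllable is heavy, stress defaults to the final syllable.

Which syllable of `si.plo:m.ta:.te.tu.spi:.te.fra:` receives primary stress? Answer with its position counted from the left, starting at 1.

Weights: 1 si L, 2 plo:m H, 3 ta: L, 4 te L, 5 tu L, 6 spi: L, 7 te L, 8 fra: L.
Heavy syllables in the domain: 2. The leftmost is syllable 2 (plo:m).
Primary stress: syllable 2 → si.ˈplo:m.ta:.te.tu.spi:.te.fra:.

2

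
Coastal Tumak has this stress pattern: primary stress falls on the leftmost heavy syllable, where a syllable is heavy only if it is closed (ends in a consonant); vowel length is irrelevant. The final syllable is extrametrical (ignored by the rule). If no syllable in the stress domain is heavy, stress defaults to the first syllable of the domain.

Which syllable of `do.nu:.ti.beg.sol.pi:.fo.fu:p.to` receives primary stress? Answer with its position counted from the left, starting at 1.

The final syllable (9, to) is extrametrical; the stress domain is syllables 1–8.
Weights: 1 do L, 2 nu: L, 3 ti L, 4 beg H, 5 sol H, 6 pi: L, 7 fo L, 8 fu:p H.
Heavy syllables in the domain: 4, 5, 8. The leftmost is syllable 4 (beg).
Primary stress: syllable 4 → do.nu:.ti.ˈbeg.sol.pi:.fo.fu:p.to.

4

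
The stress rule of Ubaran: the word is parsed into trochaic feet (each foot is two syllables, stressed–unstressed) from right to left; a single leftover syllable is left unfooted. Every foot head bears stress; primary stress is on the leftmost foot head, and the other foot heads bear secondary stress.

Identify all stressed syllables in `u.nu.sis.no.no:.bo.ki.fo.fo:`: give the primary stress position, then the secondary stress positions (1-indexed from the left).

primary 2, secondary 4, 6, 8

Parse right to left into trochaic (ˈσσ) feet: u (ˈnu.sis) (ˈno.no:) (ˈbo.ki) (ˈfo.fo:). Syllable 1 is left unfooted.
Foot heads (stressed positions): 2, 4, 6, 8.
End Rule Leftmost: primary stress on the leftmost head = syllable 2.
Secondary stress on 4, 6, 8: u.ˈnu.sis.ˌno.no:.ˌbo.ki.ˌfo.fo:.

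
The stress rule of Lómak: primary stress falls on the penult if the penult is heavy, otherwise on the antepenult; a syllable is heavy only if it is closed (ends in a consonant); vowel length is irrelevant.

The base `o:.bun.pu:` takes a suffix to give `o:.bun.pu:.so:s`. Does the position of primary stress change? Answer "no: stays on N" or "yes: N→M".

Base `o:.bun.pu:` (3 syllables):
  Weights: 1 o: L, 2 bun H, 3 pu: L.
  The penult (syllable 2, bun) is heavy, so it takes stress.
  → primary stress on syllable 2.
Suffixed `o:.bun.pu:.so:s` (4 syllables):
  Weights: 2 bun H, 3 pu: L, 4 so:s H.
  The penult (syllable 3, pu:) is light, so stress falls on the antepenult (syllable 2, bun).
  → primary stress on syllable 2.

no: stays on 2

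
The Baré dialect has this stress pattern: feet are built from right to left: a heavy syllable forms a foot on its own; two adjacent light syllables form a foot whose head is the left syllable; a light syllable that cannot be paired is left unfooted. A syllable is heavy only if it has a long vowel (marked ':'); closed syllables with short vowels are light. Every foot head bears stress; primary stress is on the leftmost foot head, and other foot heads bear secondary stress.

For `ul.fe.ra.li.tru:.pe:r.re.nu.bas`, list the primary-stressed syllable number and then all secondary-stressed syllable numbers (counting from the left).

Weights: 1 ul L, 2 fe L, 3 ra L, 4 li L, 5 tru: H, 6 pe:r H, 7 re L, 8 nu L, 9 bas L.
Parse right to left (heavy = foot alone; LL = one foot; stranded L unfooted): (ˈul.fe) (ˈra.li) (ˈtru:) (ˈpe:r) re (ˈnu.bas).
Foot heads: 1, 3, 5, 6, 8.
Primary stress on the leftmost head = syllable 1.
Secondary stress on 3, 5, 6, 8: ˈul.fe.ˌra.li.ˌtru:.ˌpe:r.re.ˌnu.bas.

primary 1, secondary 3, 5, 6, 8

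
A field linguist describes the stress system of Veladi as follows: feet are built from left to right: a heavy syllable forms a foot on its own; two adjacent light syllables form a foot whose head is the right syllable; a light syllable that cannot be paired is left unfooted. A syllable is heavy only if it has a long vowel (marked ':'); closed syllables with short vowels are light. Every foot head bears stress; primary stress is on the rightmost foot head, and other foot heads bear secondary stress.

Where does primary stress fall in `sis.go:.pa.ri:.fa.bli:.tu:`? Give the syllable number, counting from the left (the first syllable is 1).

7

Weights: 1 sis L, 2 go: H, 3 pa L, 4 ri: H, 5 fa L, 6 bli: H, 7 tu: H.
Parse left to right (heavy = foot alone; LL = one foot; stranded L unfooted): sis (ˈgo:) pa (ˈri:) fa (ˈbli:) (ˈtu:).
Foot heads: 2, 4, 6, 7.
Primary stress on the rightmost head = syllable 7.
Primary stress: syllable 7 → sis.go:.pa.ri:.fa.bli:.ˈtu:.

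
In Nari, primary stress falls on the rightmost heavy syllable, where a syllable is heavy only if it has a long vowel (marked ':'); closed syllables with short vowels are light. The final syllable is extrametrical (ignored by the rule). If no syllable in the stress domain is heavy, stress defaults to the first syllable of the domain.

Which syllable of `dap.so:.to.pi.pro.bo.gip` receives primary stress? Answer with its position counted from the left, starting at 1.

2

The final syllable (7, gip) is extrametrical; the stress domain is syllables 1–6.
Weights: 1 dap L, 2 so: H, 3 to L, 4 pi L, 5 pro L, 6 bo L.
Heavy syllables in the domain: 2. The rightmost is syllable 2 (so:).
Primary stress: syllable 2 → dap.ˈso:.to.pi.pro.bo.gip.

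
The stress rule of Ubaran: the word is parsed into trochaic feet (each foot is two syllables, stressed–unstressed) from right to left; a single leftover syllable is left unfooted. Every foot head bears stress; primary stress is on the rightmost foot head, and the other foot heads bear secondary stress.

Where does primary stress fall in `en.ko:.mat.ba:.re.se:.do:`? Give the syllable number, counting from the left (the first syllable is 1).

Parse right to left into trochaic (ˈσσ) feet: en (ˈko:.mat) (ˈba:.re) (ˈse:.do:). Syllable 1 is left unfooted.
Foot heads (stressed positions): 2, 4, 6.
End Rule Rightmost: primary stress on the rightmost head = syllable 6.
Primary stress: syllable 6 → en.ko:.mat.ba:.re.ˈse:.do:.

6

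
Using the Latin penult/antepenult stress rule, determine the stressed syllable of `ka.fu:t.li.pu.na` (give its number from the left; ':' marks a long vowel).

Classical Latin: stress the penult if heavy (long vowel or closed), else the antepenult.
Weights: 3 li L, 4 pu L, 5 na L.
The penult (syllable 4, pu) is light, so stress falls on the antepenult (syllable 3, li).
Stress on syllable 3: ka.fu:t.ˈli.pu.na.

3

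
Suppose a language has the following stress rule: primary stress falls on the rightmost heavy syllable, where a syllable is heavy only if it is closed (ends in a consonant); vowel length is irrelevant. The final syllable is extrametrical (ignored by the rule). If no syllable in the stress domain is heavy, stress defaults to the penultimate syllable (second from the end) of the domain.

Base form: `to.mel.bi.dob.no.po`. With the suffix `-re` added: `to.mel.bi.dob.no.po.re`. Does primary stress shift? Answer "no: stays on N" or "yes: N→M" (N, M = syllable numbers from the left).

no: stays on 4

Base `to.mel.bi.dob.no.po` (6 syllables):
  The final syllable (6, po) is extrametrical; the stress domain is syllables 1–5.
  Weights: 1 to L, 2 mel H, 3 bi L, 4 dob H, 5 no L.
  Heavy syllables in the domain: 2, 4. The rightmost is syllable 4 (dob).
  → primary stress on syllable 4.
Suffixed `to.mel.bi.dob.no.po.re` (7 syllables):
  The final syllable (7, re) is extrametrical; the stress domain is syllables 1–6.
  Weights: 1 to L, 2 mel H, 3 bi L, 4 dob H, 5 no L, 6 po L.
  Heavy syllables in the domain: 2, 4. The rightmost is syllable 4 (dob).
  → primary stress on syllable 4.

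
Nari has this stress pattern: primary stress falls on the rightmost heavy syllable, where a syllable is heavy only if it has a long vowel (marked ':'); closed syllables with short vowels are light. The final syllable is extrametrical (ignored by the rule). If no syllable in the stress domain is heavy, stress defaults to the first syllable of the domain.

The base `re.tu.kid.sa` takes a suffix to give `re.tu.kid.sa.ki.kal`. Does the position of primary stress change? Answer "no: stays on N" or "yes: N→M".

Base `re.tu.kid.sa` (4 syllables):
  The final syllable (4, sa) is extrametrical; the stress domain is syllables 1–3.
  Weights: 1 re L, 2 tu L, 3 kid L.
  No heavy syllable in the domain; default to the first syllable of the domain = syllable 1.
  → primary stress on syllable 1.
Suffixed `re.tu.kid.sa.ki.kal` (6 syllables):
  The final syllable (6, kal) is extrametrical; the stress domain is syllables 1–5.
  Weights: 1 re L, 2 tu L, 3 kid L, 4 sa L, 5 ki L.
  No heavy syllable in the domain; default to the first syllable of the domain = syllable 1.
  → primary stress on syllable 1.

no: stays on 1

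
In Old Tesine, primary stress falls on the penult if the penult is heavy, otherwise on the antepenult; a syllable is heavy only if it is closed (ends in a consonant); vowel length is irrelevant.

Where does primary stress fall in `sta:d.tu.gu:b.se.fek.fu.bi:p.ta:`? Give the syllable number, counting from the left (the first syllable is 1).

Weights: 6 fu L, 7 bi:p H, 8 ta: L.
The penult (syllable 7, bi:p) is heavy, so it takes stress.
Primary stress: syllable 7 → sta:d.tu.gu:b.se.fek.fu.ˈbi:p.ta:.

7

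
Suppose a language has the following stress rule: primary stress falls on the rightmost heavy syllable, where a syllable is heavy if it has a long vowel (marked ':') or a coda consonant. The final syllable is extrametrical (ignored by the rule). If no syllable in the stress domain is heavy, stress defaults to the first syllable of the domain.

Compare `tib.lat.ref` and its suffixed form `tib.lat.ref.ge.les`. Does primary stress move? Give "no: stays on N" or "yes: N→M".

Base `tib.lat.ref` (3 syllables):
  The final syllable (3, ref) is extrametrical; the stress domain is syllables 1–2.
  Weights: 1 tib H, 2 lat H.
  Heavy syllables in the domain: 1, 2. The rightmost is syllable 2 (lat).
  → primary stress on syllable 2.
Suffixed `tib.lat.ref.ge.les` (5 syllables):
  The final syllable (5, les) is extrametrical; the stress domain is syllables 1–4.
  Weights: 1 tib H, 2 lat H, 3 ref H, 4 ge L.
  Heavy syllables in the domain: 1, 2, 3. The rightmost is syllable 3 (ref).
  → primary stress on syllable 3.

yes: 2→3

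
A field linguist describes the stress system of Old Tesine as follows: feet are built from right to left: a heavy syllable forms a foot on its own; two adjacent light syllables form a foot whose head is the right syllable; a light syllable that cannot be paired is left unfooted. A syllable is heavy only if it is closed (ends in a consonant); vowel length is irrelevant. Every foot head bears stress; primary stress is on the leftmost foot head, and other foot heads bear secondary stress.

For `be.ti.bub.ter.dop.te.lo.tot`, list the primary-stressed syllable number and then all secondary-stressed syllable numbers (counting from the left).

Weights: 1 be L, 2 ti L, 3 bub H, 4 ter H, 5 dop H, 6 te L, 7 lo L, 8 tot H.
Parse right to left (heavy = foot alone; LL = one foot; stranded L unfooted): (be.ˈti) (ˈbub) (ˈter) (ˈdop) (te.ˈlo) (ˈtot).
Foot heads: 2, 3, 4, 5, 7, 8.
Primary stress on the leftmost head = syllable 2.
Secondary stress on 3, 4, 5, 7, 8: be.ˈti.ˌbub.ˌter.ˌdop.te.ˌlo.ˌtot.

primary 2, secondary 3, 4, 5, 7, 8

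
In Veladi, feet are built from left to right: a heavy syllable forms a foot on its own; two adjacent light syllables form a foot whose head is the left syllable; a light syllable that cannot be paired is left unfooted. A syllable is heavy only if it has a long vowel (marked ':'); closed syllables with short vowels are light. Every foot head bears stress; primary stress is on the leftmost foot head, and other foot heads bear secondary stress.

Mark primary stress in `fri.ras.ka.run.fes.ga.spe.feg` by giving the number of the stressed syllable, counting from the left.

1

Weights: 1 fri L, 2 ras L, 3 ka L, 4 run L, 5 fes L, 6 ga L, 7 spe L, 8 feg L.
Parse left to right (heavy = foot alone; LL = one foot; stranded L unfooted): (ˈfri.ras) (ˈka.run) (ˈfes.ga) (ˈspe.feg).
Foot heads: 1, 3, 5, 7.
Primary stress on the leftmost head = syllable 1.
Primary stress: syllable 1 → ˈfri.ras.ka.run.fes.ga.spe.feg.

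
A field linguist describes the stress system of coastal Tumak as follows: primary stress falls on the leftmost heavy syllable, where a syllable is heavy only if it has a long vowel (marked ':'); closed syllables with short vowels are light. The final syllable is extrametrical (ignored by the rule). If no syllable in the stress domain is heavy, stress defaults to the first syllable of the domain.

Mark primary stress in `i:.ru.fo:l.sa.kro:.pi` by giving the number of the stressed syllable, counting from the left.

1

The final syllable (6, pi) is extrametrical; the stress domain is syllables 1–5.
Weights: 1 i: H, 2 ru L, 3 fo:l H, 4 sa L, 5 kro: H.
Heavy syllables in the domain: 1, 3, 5. The leftmost is syllable 1 (i:).
Primary stress: syllable 1 → ˈi:.ru.fo:l.sa.kro:.pi.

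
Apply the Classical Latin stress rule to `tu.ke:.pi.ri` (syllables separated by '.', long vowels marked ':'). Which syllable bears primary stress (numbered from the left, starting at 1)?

2

Classical Latin: stress the penult if heavy (long vowel or closed), else the antepenult.
Weights: 2 ke: H, 3 pi L, 4 ri L.
The penult (syllable 3, pi) is light, so stress falls on the antepenult (syllable 2, ke:).
Stress on syllable 2: tu.ˈke:.pi.ri.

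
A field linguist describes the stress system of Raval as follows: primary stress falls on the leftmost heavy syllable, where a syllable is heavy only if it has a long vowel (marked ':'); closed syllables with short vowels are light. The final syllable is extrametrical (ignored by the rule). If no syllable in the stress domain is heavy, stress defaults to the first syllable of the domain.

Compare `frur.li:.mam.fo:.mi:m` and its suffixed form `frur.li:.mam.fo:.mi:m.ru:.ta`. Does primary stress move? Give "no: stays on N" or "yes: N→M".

Base `frur.li:.mam.fo:.mi:m` (5 syllables):
  The final syllable (5, mi:m) is extrametrical; the stress domain is syllables 1–4.
  Weights: 1 frur L, 2 li: H, 3 mam L, 4 fo: H.
  Heavy syllables in the domain: 2, 4. The leftmost is syllable 2 (li:).
  → primary stress on syllable 2.
Suffixed `frur.li:.mam.fo:.mi:m.ru:.ta` (7 syllables):
  The final syllable (7, ta) is extrametrical; the stress domain is syllables 1–6.
  Weights: 1 frur L, 2 li: H, 3 mam L, 4 fo: H, 5 mi:m H, 6 ru: H.
  Heavy syllables in the domain: 2, 4, 5, 6. The leftmost is syllable 2 (li:).
  → primary stress on syllable 2.

no: stays on 2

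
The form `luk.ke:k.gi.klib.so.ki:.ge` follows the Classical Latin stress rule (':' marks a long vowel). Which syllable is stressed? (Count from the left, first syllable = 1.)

Classical Latin: stress the penult if heavy (long vowel or closed), else the antepenult.
Weights: 5 so L, 6 ki: H, 7 ge L.
The penult (syllable 6, ki:) is heavy, so it takes stress.
Stress on syllable 6: luk.ke:k.gi.klib.so.ˈki:.ge.

6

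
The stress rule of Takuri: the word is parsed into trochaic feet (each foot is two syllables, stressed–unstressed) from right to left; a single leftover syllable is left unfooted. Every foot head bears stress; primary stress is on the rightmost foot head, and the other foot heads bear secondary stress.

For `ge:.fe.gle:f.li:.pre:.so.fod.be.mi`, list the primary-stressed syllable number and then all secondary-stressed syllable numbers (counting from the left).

primary 8, secondary 2, 4, 6

Parse right to left into trochaic (ˈσσ) feet: ge: (ˈfe.gle:f) (ˈli:.pre:) (ˈso.fod) (ˈbe.mi). Syllable 1 is left unfooted.
Foot heads (stressed positions): 2, 4, 6, 8.
End Rule Rightmost: primary stress on the rightmost head = syllable 8.
Secondary stress on 2, 4, 6: ge:.ˌfe.gle:f.ˌli:.pre:.ˌso.fod.ˈbe.mi.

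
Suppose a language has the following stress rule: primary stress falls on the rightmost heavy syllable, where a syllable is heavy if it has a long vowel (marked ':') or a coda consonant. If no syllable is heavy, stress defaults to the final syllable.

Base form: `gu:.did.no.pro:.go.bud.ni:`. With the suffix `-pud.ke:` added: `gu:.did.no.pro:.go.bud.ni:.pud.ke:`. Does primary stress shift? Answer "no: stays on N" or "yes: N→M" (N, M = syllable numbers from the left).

yes: 7→9

Base `gu:.did.no.pro:.go.bud.ni:` (7 syllables):
  Weights: 1 gu: H, 2 did H, 3 no L, 4 pro: H, 5 go L, 6 bud H, 7 ni: H.
  Heavy syllables in the domain: 1, 2, 4, 6, 7. The rightmost is syllable 7 (ni:).
  → primary stress on syllable 7.
Suffixed `gu:.did.no.pro:.go.bud.ni:.pud.ke:` (9 syllables):
  Weights: 1 gu: H, 2 did H, 3 no L, 4 pro: H, 5 go L, 6 bud H, 7 ni: H, 8 pud H, 9 ke: H.
  Heavy syllables in the domain: 1, 2, 4, 6, 7, 8, 9. The rightmost is syllable 9 (ke:).
  → primary stress on syllable 9.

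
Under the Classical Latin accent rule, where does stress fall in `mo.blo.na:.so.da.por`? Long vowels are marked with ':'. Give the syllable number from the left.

4

Classical Latin: stress the penult if heavy (long vowel or closed), else the antepenult.
Weights: 4 so L, 5 da L, 6 por H.
The penult (syllable 5, da) is light, so stress falls on the antepenult (syllable 4, so).
Stress on syllable 4: mo.blo.na:.ˈso.da.por.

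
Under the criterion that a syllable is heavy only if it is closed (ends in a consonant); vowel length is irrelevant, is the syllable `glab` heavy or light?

heavy

`glab`: short vowel, closed (coda /b/). Closed (coda /b/) → heavy.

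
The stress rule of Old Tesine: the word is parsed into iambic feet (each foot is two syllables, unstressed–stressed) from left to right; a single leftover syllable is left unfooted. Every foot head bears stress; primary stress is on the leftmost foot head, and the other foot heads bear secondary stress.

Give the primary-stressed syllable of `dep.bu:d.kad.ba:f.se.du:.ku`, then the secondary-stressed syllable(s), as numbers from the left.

primary 2, secondary 4, 6

Parse left to right into iambic (σˈσ) feet: (dep.ˈbu:d) (kad.ˈba:f) (se.ˈdu:) ku. Syllable 7 is left unfooted.
Foot heads (stressed positions): 2, 4, 6.
End Rule Leftmost: primary stress on the leftmost head = syllable 2.
Secondary stress on 4, 6: dep.ˈbu:d.kad.ˌba:f.se.ˌdu:.ku.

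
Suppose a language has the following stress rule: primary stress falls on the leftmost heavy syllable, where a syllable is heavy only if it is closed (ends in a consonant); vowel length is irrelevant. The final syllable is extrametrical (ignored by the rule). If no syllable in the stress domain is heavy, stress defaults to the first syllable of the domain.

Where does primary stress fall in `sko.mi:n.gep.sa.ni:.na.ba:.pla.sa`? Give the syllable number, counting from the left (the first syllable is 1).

2

The final syllable (9, sa) is extrametrical; the stress domain is syllables 1–8.
Weights: 1 sko L, 2 mi:n H, 3 gep H, 4 sa L, 5 ni: L, 6 na L, 7 ba: L, 8 pla L.
Heavy syllables in the domain: 2, 3. The leftmost is syllable 2 (mi:n).
Primary stress: syllable 2 → sko.ˈmi:n.gep.sa.ni:.na.ba:.pla.sa.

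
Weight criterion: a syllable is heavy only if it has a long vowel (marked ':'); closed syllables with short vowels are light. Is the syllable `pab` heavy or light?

`pab`: short vowel, closed (coda /b/). Short vowel → light.

light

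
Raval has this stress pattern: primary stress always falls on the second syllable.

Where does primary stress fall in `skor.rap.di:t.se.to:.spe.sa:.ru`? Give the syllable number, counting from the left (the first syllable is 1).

The word has 8 syllables; the second syllable is syllable 2 (rap).
Primary stress: syllable 2 → skor.ˈrap.di:t.se.to:.spe.sa:.ru.

2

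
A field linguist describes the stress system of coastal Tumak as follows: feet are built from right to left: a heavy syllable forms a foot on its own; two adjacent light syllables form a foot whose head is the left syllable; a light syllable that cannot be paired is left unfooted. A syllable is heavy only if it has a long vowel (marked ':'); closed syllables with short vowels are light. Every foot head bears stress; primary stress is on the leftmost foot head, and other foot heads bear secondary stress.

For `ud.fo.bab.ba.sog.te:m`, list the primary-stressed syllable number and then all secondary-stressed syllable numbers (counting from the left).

primary 2, secondary 4, 6

Weights: 1 ud L, 2 fo L, 3 bab L, 4 ba L, 5 sog L, 6 te:m H.
Parse right to left (heavy = foot alone; LL = one foot; stranded L unfooted): ud (ˈfo.bab) (ˈba.sog) (ˈte:m).
Foot heads: 2, 4, 6.
Primary stress on the leftmost head = syllable 2.
Secondary stress on 4, 6: ud.ˈfo.bab.ˌba.sog.ˌte:m.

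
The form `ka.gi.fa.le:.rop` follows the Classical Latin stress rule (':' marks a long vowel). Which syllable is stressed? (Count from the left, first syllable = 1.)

4

Classical Latin: stress the penult if heavy (long vowel or closed), else the antepenult.
Weights: 3 fa L, 4 le: H, 5 rop H.
The penult (syllable 4, le:) is heavy, so it takes stress.
Stress on syllable 4: ka.gi.fa.ˈle:.rop.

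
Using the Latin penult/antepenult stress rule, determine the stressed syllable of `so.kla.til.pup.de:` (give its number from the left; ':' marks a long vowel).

4

Classical Latin: stress the penult if heavy (long vowel or closed), else the antepenult.
Weights: 3 til H, 4 pup H, 5 de: H.
The penult (syllable 4, pup) is heavy, so it takes stress.
Stress on syllable 4: so.kla.til.ˈpup.de:.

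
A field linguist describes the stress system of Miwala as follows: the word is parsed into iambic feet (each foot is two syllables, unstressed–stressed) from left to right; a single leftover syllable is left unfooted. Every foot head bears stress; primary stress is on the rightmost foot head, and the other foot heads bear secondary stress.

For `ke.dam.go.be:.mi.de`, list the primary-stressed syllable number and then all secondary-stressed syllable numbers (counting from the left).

Parse left to right into iambic (σˈσ) feet: (ke.ˈdam) (go.ˈbe:) (mi.ˈde).
Foot heads (stressed positions): 2, 4, 6.
End Rule Rightmost: primary stress on the rightmost head = syllable 6.
Secondary stress on 2, 4: ke.ˌdam.go.ˌbe:.mi.ˈde.

primary 6, secondary 2, 4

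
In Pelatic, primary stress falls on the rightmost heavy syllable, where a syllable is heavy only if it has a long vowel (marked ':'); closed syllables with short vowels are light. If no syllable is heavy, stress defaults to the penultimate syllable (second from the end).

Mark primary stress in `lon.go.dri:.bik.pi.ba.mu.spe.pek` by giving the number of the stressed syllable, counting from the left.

Weights: 1 lon L, 2 go L, 3 dri: H, 4 bik L, 5 pi L, 6 ba L, 7 mu L, 8 spe L, 9 pek L.
Heavy syllables in the domain: 3. The rightmost is syllable 3 (dri:).
Primary stress: syllable 3 → lon.go.ˈdri:.bik.pi.ba.mu.spe.pek.

3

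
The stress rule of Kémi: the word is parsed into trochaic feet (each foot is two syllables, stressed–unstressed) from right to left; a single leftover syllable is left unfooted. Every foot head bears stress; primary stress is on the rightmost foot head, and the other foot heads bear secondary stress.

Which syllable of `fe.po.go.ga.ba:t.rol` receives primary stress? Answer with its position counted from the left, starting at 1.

Parse right to left into trochaic (ˈσσ) feet: (ˈfe.po) (ˈgo.ga) (ˈba:t.rol).
Foot heads (stressed positions): 1, 3, 5.
End Rule Rightmost: primary stress on the rightmost head = syllable 5.
Primary stress: syllable 5 → fe.po.go.ga.ˈba:t.rol.

5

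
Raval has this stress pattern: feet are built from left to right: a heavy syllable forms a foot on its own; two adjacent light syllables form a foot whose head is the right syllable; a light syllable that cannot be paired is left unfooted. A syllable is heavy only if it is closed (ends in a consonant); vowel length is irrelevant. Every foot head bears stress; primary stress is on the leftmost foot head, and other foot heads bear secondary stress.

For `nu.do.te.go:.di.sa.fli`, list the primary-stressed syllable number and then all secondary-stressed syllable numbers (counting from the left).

primary 2, secondary 4, 6

Weights: 1 nu L, 2 do L, 3 te L, 4 go: L, 5 di L, 6 sa L, 7 fli L.
Parse left to right (heavy = foot alone; LL = one foot; stranded L unfooted): (nu.ˈdo) (te.ˈgo:) (di.ˈsa) fli.
Foot heads: 2, 4, 6.
Primary stress on the leftmost head = syllable 2.
Secondary stress on 4, 6: nu.ˈdo.te.ˌgo:.di.ˌsa.fli.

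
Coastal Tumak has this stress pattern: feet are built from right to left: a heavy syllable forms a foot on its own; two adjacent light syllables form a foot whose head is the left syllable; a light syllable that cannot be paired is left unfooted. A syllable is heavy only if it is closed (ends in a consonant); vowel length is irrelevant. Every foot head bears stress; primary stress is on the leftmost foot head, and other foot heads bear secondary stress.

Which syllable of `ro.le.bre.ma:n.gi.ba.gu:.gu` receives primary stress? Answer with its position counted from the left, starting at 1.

2

Weights: 1 ro L, 2 le L, 3 bre L, 4 ma:n H, 5 gi L, 6 ba L, 7 gu: L, 8 gu L.
Parse right to left (heavy = foot alone; LL = one foot; stranded L unfooted): ro (ˈle.bre) (ˈma:n) (ˈgi.ba) (ˈgu:.gu).
Foot heads: 2, 4, 5, 7.
Primary stress on the leftmost head = syllable 2.
Primary stress: syllable 2 → ro.ˈle.bre.ma:n.gi.ba.gu:.gu.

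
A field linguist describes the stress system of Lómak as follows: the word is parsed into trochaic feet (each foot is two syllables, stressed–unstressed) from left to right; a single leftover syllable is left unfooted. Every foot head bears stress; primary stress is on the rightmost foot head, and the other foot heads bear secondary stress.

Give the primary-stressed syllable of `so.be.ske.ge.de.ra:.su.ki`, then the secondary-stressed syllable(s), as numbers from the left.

Parse left to right into trochaic (ˈσσ) feet: (ˈso.be) (ˈske.ge) (ˈde.ra:) (ˈsu.ki).
Foot heads (stressed positions): 1, 3, 5, 7.
End Rule Rightmost: primary stress on the rightmost head = syllable 7.
Secondary stress on 1, 3, 5: ˌso.be.ˌske.ge.ˌde.ra:.ˈsu.ki.

primary 7, secondary 1, 3, 5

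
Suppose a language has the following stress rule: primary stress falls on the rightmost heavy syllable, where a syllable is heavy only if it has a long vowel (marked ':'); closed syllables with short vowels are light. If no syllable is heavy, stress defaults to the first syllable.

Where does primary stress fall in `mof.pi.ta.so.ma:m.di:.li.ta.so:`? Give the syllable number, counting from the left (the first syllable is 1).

Weights: 1 mof L, 2 pi L, 3 ta L, 4 so L, 5 ma:m H, 6 di: H, 7 li L, 8 ta L, 9 so: H.
Heavy syllables in the domain: 5, 6, 9. The rightmost is syllable 9 (so:).
Primary stress: syllable 9 → mof.pi.ta.so.ma:m.di:.li.ta.ˈso:.

9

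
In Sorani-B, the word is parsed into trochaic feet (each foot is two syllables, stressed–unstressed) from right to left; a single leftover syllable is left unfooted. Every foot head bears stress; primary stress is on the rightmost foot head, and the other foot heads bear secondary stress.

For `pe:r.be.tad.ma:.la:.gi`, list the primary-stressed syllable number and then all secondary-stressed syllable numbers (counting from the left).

Parse right to left into trochaic (ˈσσ) feet: (ˈpe:r.be) (ˈtad.ma:) (ˈla:.gi).
Foot heads (stressed positions): 1, 3, 5.
End Rule Rightmost: primary stress on the rightmost head = syllable 5.
Secondary stress on 1, 3: ˌpe:r.be.ˌtad.ma:.ˈla:.gi.

primary 5, secondary 1, 3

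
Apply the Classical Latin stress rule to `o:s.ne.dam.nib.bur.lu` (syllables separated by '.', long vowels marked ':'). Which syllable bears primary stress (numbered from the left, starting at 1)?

5

Classical Latin: stress the penult if heavy (long vowel or closed), else the antepenult.
Weights: 4 nib H, 5 bur H, 6 lu L.
The penult (syllable 5, bur) is heavy, so it takes stress.
Stress on syllable 5: o:s.ne.dam.nib.ˈbur.lu.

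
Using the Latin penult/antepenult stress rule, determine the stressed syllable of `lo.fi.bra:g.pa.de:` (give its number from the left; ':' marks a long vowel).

3

Classical Latin: stress the penult if heavy (long vowel or closed), else the antepenult.
Weights: 3 bra:g H, 4 pa L, 5 de: H.
The penult (syllable 4, pa) is light, so stress falls on the antepenult (syllable 3, bra:g).
Stress on syllable 3: lo.fi.ˈbra:g.pa.de:.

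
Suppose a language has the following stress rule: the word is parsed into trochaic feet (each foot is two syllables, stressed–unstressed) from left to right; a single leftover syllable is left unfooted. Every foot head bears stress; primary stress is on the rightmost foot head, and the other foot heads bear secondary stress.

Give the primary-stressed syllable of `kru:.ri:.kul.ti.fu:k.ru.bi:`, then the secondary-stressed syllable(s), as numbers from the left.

Parse left to right into trochaic (ˈσσ) feet: (ˈkru:.ri:) (ˈkul.ti) (ˈfu:k.ru) bi:. Syllable 7 is left unfooted.
Foot heads (stressed positions): 1, 3, 5.
End Rule Rightmost: primary stress on the rightmost head = syllable 5.
Secondary stress on 1, 3: ˌkru:.ri:.ˌkul.ti.ˈfu:k.ru.bi:.

primary 5, secondary 1, 3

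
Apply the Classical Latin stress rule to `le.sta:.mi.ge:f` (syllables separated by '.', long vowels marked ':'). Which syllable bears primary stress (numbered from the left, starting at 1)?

Classical Latin: stress the penult if heavy (long vowel or closed), else the antepenult.
Weights: 2 sta: H, 3 mi L, 4 ge:f H.
The penult (syllable 3, mi) is light, so stress falls on the antepenult (syllable 2, sta:).
Stress on syllable 2: le.ˈsta:.mi.ge:f.

2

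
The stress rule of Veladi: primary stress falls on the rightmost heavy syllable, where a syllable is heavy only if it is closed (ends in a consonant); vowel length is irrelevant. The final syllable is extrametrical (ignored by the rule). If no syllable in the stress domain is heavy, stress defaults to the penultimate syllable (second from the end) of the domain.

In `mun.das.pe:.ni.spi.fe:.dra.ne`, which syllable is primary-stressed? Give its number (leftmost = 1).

The final syllable (8, ne) is extrametrical; the stress domain is syllables 1–7.
Weights: 1 mun H, 2 das H, 3 pe: L, 4 ni L, 5 spi L, 6 fe: L, 7 dra L.
Heavy syllables in the domain: 1, 2. The rightmost is syllable 2 (das).
Primary stress: syllable 2 → mun.ˈdas.pe:.ni.spi.fe:.dra.ne.

2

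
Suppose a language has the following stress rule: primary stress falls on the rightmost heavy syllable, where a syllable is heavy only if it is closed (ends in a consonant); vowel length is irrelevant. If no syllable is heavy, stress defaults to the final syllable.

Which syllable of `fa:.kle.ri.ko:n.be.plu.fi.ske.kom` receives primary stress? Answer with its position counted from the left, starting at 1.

9

Weights: 1 fa: L, 2 kle L, 3 ri L, 4 ko:n H, 5 be L, 6 plu L, 7 fi L, 8 ske L, 9 kom H.
Heavy syllables in the domain: 4, 9. The rightmost is syllable 9 (kom).
Primary stress: syllable 9 → fa:.kle.ri.ko:n.be.plu.fi.ske.ˈkom.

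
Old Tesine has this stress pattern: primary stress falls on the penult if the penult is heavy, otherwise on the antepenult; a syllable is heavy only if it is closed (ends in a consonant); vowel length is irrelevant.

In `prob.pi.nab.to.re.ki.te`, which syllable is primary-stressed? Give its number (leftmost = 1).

Weights: 5 re L, 6 ki L, 7 te L.
The penult (syllable 6, ki) is light, so stress falls on the antepenult (syllable 5, re).
Primary stress: syllable 5 → prob.pi.nab.to.ˈre.ki.te.

5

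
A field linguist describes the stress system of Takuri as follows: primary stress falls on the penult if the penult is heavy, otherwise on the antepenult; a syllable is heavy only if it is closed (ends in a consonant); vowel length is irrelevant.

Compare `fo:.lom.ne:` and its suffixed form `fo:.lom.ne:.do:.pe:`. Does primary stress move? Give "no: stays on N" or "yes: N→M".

Base `fo:.lom.ne:` (3 syllables):
  Weights: 1 fo: L, 2 lom H, 3 ne: L.
  The penult (syllable 2, lom) is heavy, so it takes stress.
  → primary stress on syllable 2.
Suffixed `fo:.lom.ne:.do:.pe:` (5 syllables):
  Weights: 3 ne: L, 4 do: L, 5 pe: L.
  The penult (syllable 4, do:) is light, so stress falls on the antepenult (syllable 3, ne:).
  → primary stress on syllable 3.

yes: 2→3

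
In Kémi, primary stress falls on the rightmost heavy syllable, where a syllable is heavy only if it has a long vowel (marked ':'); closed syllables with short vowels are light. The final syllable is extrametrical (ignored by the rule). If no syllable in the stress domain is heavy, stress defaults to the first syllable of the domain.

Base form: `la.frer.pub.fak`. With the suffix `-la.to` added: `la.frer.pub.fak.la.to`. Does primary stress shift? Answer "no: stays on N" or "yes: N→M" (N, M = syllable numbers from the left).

no: stays on 1

Base `la.frer.pub.fak` (4 syllables):
  The final syllable (4, fak) is extrametrical; the stress domain is syllables 1–3.
  Weights: 1 la L, 2 frer L, 3 pub L.
  No heavy syllable in the domain; default to the first syllable of the domain = syllable 1.
  → primary stress on syllable 1.
Suffixed `la.frer.pub.fak.la.to` (6 syllables):
  The final syllable (6, to) is extrametrical; the stress domain is syllables 1–5.
  Weights: 1 la L, 2 frer L, 3 pub L, 4 fak L, 5 la L.
  No heavy syllable in the domain; default to the first syllable of the domain = syllable 1.
  → primary stress on syllable 1.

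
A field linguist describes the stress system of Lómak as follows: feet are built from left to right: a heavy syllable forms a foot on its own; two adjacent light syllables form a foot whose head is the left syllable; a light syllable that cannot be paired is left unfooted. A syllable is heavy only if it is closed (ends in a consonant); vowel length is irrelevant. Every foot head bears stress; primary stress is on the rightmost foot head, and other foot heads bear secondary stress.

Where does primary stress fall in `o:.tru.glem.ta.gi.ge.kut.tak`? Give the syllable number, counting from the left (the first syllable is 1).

8

Weights: 1 o: L, 2 tru L, 3 glem H, 4 ta L, 5 gi L, 6 ge L, 7 kut H, 8 tak H.
Parse left to right (heavy = foot alone; LL = one foot; stranded L unfooted): (ˈo:.tru) (ˈglem) (ˈta.gi) ge (ˈkut) (ˈtak).
Foot heads: 1, 3, 4, 7, 8.
Primary stress on the rightmost head = syllable 8.
Primary stress: syllable 8 → o:.tru.glem.ta.gi.ge.kut.ˈtak.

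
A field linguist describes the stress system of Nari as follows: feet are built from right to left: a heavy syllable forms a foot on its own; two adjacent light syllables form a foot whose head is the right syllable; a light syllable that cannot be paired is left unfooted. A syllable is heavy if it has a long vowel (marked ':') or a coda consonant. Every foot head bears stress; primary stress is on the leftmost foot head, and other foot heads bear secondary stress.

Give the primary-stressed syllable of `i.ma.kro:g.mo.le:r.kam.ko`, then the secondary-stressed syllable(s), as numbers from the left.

Weights: 1 i L, 2 ma L, 3 kro:g H, 4 mo L, 5 le:r H, 6 kam H, 7 ko L.
Parse right to left (heavy = foot alone; LL = one foot; stranded L unfooted): (i.ˈma) (ˈkro:g) mo (ˈle:r) (ˈkam) ko.
Foot heads: 2, 3, 5, 6.
Primary stress on the leftmost head = syllable 2.
Secondary stress on 3, 5, 6: i.ˈma.ˌkro:g.mo.ˌle:r.ˌkam.ko.

primary 2, secondary 3, 5, 6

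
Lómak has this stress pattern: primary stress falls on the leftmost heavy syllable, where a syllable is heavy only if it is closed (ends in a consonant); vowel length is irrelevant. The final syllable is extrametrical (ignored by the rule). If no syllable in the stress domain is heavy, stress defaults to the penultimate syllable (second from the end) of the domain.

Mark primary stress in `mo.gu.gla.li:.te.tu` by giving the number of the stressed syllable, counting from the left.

4

The final syllable (6, tu) is extrametrical; the stress domain is syllables 1–5.
Weights: 1 mo L, 2 gu L, 3 gla L, 4 li: L, 5 te L.
No heavy syllable in the domain; default to the penultimate syllable (second from the end) of the domain = syllable 4.
Primary stress: syllable 4 → mo.gu.gla.ˈli:.te.tu.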